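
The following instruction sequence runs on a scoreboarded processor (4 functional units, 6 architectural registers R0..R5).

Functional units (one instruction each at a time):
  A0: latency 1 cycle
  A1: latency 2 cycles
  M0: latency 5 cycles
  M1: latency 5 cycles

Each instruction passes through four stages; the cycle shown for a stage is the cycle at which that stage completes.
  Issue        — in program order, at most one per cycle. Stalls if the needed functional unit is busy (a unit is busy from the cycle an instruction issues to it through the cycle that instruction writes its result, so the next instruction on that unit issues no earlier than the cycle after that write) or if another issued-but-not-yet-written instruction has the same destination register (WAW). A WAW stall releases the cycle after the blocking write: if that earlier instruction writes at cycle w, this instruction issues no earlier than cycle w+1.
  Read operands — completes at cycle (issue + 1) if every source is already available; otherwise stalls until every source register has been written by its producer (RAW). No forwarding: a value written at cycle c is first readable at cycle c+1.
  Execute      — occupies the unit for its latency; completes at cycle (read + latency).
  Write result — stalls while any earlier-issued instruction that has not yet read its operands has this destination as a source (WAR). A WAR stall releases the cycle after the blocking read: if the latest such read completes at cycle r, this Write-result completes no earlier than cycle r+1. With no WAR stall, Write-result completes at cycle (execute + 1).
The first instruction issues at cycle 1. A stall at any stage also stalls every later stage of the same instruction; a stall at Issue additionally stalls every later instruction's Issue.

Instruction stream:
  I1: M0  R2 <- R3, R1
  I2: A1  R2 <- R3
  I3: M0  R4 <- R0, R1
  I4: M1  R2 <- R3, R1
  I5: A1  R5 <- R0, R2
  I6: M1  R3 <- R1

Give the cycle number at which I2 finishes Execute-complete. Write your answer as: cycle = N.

I1 -> (1, 2, 7, 8)
I2 -> (9, 10, 12, 13)  // WAW R2: wait I1 write@8
I3 -> (10, 11, 16, 17)
I4 -> (14, 15, 20, 21)  // WAW R2: wait I2 write@13
I5 -> (15, 22, 24, 25)  // RAW R2: wait I4 write@21
I6 -> (22, 23, 28, 29)  // struct: M1 busy until I4 writes@21

cycle = 12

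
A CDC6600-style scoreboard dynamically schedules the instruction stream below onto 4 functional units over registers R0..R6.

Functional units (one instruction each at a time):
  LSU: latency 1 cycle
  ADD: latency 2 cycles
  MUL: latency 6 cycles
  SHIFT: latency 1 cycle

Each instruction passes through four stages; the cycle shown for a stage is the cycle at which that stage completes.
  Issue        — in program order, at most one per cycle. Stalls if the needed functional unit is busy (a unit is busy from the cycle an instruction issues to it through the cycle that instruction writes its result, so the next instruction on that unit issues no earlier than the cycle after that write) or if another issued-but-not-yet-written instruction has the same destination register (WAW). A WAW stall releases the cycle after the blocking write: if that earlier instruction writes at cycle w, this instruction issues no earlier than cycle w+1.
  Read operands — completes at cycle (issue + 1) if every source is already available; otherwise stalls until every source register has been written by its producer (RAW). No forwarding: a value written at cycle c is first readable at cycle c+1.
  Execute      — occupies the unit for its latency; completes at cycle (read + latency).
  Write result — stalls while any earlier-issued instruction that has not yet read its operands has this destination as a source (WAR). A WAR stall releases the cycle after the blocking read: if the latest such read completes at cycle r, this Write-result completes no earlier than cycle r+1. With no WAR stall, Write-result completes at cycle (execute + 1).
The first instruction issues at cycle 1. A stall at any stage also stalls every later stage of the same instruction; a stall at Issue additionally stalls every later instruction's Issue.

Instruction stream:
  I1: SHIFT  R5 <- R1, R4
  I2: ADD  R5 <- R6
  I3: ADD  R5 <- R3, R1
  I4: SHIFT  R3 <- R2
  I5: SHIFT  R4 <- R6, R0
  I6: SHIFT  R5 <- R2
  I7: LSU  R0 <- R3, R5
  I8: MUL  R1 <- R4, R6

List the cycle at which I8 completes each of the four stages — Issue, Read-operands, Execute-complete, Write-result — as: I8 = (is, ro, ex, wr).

cycle 1: I1→SHIFT
cycle 2: I1 RO
cycle 3: I1 EX
cycle 4: I1 WR R5
cycle 5: I2→ADD
cycle 6: I2 RO
cycle 8: I2 EX
cycle 9: I2 WR R5
cycle 10: I3→ADD
cycle 11: I3 RO · I4→SHIFT
cycle 12: I4 RO
cycle 13: I3 EX · I4 EX
cycle 14: I3 WR R5 · I4 WR R3
cycle 15: I5→SHIFT
cycle 16: I5 RO
cycle 17: I5 EX
cycle 18: I5 WR R4
cycle 19: I6→SHIFT
cycle 20: I6 RO · I7→LSU
cycle 21: I6 EX · I8→MUL
cycle 22: I6 WR R5 · I8 RO
cycle 23: I7 RO
cycle 24: I7 EX
cycle 25: I7 WR R0
cycle 28: I8 EX
cycle 29: I8 WR R1

I8 = (21, 22, 28, 29)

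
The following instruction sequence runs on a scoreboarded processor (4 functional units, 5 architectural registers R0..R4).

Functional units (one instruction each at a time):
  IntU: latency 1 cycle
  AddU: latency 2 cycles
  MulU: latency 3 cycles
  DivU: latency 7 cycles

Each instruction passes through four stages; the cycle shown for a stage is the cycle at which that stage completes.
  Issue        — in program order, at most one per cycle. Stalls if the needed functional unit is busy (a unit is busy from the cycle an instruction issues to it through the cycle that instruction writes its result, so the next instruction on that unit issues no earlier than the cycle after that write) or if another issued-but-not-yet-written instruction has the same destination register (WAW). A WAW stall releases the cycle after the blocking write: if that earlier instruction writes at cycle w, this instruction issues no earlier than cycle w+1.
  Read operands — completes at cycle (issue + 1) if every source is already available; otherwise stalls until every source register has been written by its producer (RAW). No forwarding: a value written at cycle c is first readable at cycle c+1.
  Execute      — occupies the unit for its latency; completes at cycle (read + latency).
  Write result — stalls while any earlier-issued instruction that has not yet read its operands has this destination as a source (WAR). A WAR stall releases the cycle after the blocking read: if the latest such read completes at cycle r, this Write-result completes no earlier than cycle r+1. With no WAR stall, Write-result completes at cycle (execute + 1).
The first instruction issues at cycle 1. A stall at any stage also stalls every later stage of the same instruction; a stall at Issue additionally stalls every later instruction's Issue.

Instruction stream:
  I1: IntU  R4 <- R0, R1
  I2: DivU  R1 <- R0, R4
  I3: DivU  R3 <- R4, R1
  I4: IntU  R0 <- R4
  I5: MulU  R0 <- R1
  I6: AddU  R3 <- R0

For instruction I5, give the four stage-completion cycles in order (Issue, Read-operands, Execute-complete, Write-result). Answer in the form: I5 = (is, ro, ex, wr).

I5 = (19, 20, 23, 24)

t=1  issue I1 (IntU)
t=2  I1 read-ops; issue I2 (DivU)
t=3  I1 finished on IntU
t=4  I1→R4
t=5  I2 read-ops
t=12  I2 finished on DivU
t=13  I2→R1
t=14  issue I3 (DivU)
t=15  I3 read-ops; issue I4 (IntU)
t=16  I4 read-ops
t=17  I4 finished on IntU
t=18  I4→R0
t=19  issue I5 (MulU)
t=20  I5 read-ops
t=22  I3 finished on DivU
t=23  I3→R3; I5 finished on MulU
t=24  I5→R0; issue I6 (AddU)
t=25  I6 read-ops
t=27  I6 finished on AddU
t=28  I6→R3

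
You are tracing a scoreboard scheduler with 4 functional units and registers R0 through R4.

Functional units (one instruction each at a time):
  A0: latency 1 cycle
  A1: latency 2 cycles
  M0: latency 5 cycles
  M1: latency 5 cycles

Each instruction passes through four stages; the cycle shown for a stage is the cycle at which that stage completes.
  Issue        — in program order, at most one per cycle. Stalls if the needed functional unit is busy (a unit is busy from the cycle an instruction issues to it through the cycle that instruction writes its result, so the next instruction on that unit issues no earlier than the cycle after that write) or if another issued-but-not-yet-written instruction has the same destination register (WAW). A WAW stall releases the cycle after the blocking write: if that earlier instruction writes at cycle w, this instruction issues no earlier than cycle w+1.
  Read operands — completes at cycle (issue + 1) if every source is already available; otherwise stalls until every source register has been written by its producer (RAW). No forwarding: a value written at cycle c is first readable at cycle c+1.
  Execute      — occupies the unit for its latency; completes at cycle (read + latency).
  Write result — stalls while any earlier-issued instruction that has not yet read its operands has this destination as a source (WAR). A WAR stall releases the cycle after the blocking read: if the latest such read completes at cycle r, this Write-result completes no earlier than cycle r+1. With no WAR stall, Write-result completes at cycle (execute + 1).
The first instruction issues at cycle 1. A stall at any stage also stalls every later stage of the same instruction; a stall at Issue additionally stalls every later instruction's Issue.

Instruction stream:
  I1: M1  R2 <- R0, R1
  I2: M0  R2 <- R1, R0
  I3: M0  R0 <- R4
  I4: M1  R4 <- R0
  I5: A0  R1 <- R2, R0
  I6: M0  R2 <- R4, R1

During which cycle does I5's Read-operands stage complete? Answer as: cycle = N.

c1: issue I1 (M1)
c2: I1 read-ops
c7: I1 finished on M1
c8: I1→R2
c9: issue I2 (M0)
c10: I2 read-ops
c15: I2 finished on M0
c16: I2→R2
c17: issue I3 (M0)
c18: I3 read-ops · issue I4 (M1)
c19: issue I5 (A0)
c23: I3 finished on M0
c24: I3→R0
c25: I4 read-ops · I5 read-ops · issue I6 (M0)
c26: I5 finished on A0
c27: I5→R1
c30: I4 finished on M1
c31: I4→R4
c32: I6 read-ops
c37: I6 finished on M0
c38: I6→R2

cycle = 25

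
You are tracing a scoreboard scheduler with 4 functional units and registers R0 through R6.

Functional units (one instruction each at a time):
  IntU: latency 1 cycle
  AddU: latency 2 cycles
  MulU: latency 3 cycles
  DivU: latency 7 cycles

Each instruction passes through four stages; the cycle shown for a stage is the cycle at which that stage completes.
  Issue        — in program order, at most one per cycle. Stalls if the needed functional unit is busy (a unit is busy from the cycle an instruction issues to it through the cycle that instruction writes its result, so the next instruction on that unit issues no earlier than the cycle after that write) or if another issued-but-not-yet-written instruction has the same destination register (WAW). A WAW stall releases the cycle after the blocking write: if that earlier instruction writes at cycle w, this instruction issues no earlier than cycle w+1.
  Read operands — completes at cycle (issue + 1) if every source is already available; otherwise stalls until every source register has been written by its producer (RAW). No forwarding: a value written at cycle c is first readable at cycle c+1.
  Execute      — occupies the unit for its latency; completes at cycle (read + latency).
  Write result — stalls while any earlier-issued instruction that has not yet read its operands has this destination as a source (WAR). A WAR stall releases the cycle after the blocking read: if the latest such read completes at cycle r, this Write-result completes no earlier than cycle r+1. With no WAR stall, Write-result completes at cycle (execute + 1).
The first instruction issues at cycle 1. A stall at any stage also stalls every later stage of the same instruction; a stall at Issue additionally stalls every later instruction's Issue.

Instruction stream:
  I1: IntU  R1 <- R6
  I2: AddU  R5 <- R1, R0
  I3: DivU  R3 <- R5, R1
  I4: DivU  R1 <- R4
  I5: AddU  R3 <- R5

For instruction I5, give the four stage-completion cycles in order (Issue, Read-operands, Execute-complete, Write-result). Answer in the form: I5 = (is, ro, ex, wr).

[1] I1→IntU
[2] I1 RO · I2→AddU
[3] I1 EX · I3→DivU
[4] I1 WR R1
[5] I2 RO
[7] I2 EX
[8] I2 WR R5
[9] I3 RO
[16] I3 EX
[17] I3 WR R3
[18] I4→DivU
[19] I4 RO · I5→AddU
[20] I5 RO
[22] I5 EX
[23] I5 WR R3
[26] I4 EX
[27] I4 WR R1

I5 = (19, 20, 22, 23)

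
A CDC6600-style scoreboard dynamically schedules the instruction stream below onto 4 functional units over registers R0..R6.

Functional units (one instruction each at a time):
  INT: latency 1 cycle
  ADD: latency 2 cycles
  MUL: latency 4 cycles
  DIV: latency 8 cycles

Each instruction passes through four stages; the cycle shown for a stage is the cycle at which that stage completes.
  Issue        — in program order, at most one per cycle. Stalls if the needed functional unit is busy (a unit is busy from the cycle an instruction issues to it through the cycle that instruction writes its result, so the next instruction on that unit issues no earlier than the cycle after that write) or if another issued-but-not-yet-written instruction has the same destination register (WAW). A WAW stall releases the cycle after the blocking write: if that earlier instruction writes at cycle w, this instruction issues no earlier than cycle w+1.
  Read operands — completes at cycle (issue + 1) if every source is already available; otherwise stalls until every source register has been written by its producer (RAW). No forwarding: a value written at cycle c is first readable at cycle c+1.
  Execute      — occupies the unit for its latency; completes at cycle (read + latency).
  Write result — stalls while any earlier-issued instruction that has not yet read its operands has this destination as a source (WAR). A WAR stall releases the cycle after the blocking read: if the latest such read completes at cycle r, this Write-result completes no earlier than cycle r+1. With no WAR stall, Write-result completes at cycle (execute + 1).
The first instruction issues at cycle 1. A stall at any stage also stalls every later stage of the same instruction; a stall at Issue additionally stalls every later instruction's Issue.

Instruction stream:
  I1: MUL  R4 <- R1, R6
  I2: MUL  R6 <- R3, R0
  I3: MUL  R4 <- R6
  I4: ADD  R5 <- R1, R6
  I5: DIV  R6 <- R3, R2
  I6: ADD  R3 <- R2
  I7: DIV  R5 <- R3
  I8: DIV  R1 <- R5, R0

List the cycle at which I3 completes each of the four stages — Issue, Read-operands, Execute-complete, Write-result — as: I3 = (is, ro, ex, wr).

1) issue 1, read 2, done 6, write 7
2) issue 8, read 9, done 13, write 14  <struct: MUL busy until I1 writes@7>
3) issue 15, read 16, done 20, write 21  <struct: MUL busy until I2 writes@14>
4) issue 16, read 17, done 19, write 20
5) issue 17, read 18, done 26, write 27
6) issue 21, read 22, done 24, write 25  <struct: ADD busy until I4 writes@20>
7) issue 28, read 29, done 37, write 38  <struct: DIV busy until I5 writes@27>
8) issue 39, read 40, done 48, write 49  <struct: DIV busy until I7 writes@38>

I3 = (15, 16, 20, 21)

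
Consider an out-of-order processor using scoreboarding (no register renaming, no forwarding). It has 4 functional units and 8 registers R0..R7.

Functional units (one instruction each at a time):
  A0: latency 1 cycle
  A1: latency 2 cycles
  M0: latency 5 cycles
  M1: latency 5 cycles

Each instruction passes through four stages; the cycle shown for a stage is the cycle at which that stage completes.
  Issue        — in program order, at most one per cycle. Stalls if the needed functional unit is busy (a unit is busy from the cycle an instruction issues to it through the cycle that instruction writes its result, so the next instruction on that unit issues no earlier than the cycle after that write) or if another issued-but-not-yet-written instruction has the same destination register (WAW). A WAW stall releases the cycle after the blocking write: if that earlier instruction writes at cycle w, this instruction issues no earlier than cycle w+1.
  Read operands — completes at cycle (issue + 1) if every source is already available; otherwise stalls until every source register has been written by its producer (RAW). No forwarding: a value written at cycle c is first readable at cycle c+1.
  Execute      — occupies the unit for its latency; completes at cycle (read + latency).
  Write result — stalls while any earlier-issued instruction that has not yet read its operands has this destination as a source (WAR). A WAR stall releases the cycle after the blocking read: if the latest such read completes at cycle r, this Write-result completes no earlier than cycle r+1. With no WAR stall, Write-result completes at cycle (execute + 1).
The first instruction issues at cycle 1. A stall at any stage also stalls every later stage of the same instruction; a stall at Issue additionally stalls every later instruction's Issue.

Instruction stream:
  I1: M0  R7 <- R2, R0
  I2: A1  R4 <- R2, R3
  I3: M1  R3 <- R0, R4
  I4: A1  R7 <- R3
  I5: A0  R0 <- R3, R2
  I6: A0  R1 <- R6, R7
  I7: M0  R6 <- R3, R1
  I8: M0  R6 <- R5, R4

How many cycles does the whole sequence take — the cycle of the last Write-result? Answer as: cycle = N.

cycle = 35

c1: I1 dispatched to M0
c2: I1 operands ready · I2 dispatched to A1
c3: I2 operands ready · I3 dispatched to M1
c5: I2 complete
c6: R4←I2
c7: I1 complete · I3 operands ready
c8: R7←I1
c9: I4 dispatched to A1
c10: I5 dispatched to A0
c12: I3 complete
c13: R3←I3
c14: I4 operands ready · I5 operands ready
c15: I5 complete
c16: I4 complete · R0←I5
c17: R7←I4 · I6 dispatched to A0
c18: I6 operands ready · I7 dispatched to M0
c19: I6 complete
c20: R1←I6
c21: I7 operands ready
c26: I7 complete
c27: R6←I7
c28: I8 dispatched to M0
c29: I8 operands ready
c34: I8 complete
c35: R6←I8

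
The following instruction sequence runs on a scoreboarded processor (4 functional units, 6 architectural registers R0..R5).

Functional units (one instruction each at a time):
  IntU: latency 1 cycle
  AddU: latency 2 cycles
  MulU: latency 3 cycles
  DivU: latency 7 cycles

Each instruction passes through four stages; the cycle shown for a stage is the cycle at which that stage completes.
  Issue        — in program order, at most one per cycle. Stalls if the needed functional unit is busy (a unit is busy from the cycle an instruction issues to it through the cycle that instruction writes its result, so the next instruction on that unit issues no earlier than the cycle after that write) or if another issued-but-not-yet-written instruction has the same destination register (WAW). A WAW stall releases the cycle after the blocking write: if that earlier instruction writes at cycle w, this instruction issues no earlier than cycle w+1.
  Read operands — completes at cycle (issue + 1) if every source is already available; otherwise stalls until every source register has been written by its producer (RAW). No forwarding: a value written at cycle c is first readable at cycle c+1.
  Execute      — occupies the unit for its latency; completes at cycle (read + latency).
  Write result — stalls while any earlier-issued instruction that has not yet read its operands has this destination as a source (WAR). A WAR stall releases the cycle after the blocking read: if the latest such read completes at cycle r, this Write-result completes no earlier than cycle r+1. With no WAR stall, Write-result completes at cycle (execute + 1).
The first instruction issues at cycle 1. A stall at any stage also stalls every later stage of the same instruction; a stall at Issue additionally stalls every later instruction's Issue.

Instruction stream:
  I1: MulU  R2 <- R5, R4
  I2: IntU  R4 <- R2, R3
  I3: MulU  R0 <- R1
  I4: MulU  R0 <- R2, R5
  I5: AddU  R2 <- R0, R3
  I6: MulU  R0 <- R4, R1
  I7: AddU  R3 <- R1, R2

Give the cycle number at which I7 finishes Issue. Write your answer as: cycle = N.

cycle = 23

t=1  I1 issues→MulU
t=2  I1 reads · I2 issues→IntU
t=5  I1 exec-done
t=6  I1 writes R2
t=7  I2 reads · I3 issues→MulU
t=8  I2 exec-done · I3 reads
t=9  I2 writes R4
t=11  I3 exec-done
t=12  I3 writes R0
t=13  I4 issues→MulU
t=14  I4 reads · I5 issues→AddU
t=17  I4 exec-done
t=18  I4 writes R0
t=19  I5 reads · I6 issues→MulU
t=20  I6 reads
t=21  I5 exec-done
t=22  I5 writes R2
t=23  I6 exec-done · I7 issues→AddU
t=24  I6 writes R0 · I7 reads
t=26  I7 exec-done
t=27  I7 writes R3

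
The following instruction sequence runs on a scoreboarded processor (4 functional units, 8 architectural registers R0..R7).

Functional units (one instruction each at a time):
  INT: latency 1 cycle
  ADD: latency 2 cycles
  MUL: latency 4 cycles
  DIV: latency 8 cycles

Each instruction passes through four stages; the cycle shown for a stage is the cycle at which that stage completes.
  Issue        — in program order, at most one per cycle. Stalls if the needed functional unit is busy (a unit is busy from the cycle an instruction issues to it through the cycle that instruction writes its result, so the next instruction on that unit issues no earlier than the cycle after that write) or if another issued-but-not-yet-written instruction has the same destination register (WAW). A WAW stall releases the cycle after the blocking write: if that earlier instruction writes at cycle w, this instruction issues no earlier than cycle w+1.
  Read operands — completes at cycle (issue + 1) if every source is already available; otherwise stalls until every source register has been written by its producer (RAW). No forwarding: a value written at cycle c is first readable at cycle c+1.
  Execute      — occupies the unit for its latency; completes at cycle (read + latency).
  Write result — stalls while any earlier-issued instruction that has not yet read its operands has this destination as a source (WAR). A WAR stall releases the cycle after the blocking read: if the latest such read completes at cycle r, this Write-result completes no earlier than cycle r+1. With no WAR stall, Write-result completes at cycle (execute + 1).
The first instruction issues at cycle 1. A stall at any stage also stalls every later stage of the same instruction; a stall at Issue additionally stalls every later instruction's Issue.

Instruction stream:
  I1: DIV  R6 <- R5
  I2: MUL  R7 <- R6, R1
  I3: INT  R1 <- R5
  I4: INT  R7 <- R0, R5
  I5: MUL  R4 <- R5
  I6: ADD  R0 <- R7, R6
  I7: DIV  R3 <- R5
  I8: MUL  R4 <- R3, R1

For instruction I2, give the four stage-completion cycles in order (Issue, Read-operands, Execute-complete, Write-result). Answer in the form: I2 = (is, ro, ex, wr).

  I1 | 1 | 2 | 10 | 11
  I2 | 2 | 12 | 16 | 17   RAW R6: wait I1 write@11
  I3 | 3 | 4 | 5 | 13   WAR R1: wait I2 read@12
  I4 | 18 | 19 | 20 | 21   WAW R7: wait I2 write@17
  I5 | 19 | 20 | 24 | 25
  I6 | 20 | 22 | 24 | 25   RAW R7: wait I4 write@21
  I7 | 21 | 22 | 30 | 31
  I8 | 26 | 32 | 36 | 37   struct: MUL busy until I5 writes@25 · RAW R3: wait I7 write@31

I2 = (2, 12, 16, 17)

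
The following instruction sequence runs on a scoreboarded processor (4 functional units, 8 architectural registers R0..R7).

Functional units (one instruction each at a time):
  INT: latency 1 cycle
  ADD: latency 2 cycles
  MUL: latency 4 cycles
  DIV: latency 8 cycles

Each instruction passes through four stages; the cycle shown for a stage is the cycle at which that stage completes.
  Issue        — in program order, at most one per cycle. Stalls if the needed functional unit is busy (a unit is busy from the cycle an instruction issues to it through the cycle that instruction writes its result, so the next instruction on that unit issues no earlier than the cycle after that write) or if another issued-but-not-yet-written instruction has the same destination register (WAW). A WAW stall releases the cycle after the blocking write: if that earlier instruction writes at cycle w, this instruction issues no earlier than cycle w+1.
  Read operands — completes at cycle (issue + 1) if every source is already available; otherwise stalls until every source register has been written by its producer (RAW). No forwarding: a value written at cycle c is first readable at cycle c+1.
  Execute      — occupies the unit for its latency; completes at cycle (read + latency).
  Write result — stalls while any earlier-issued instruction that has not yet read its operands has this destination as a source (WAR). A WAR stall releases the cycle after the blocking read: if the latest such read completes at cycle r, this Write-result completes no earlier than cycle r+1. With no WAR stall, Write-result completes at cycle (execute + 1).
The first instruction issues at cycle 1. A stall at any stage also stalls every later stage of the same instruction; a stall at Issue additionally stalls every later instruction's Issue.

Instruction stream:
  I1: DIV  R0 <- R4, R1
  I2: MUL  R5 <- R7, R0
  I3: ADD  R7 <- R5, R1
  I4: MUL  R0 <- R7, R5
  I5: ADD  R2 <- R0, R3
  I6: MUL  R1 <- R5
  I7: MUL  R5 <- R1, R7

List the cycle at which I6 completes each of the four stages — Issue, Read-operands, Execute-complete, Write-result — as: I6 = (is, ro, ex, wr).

I6 = (28, 29, 33, 34)

c1: I1→DIV
c2: I1 RO, I2→MUL
c3: I3→ADD
c10: I1 EX
c11: I1 WR R0
c12: I2 RO
c16: I2 EX
c17: I2 WR R5
c18: I3 RO, I4→MUL
c20: I3 EX
c21: I3 WR R7
c22: I4 RO, I5→ADD
c26: I4 EX
c27: I4 WR R0
c28: I5 RO, I6→MUL
c29: I6 RO
c30: I5 EX
c31: I5 WR R2
c33: I6 EX
c34: I6 WR R1
c35: I7→MUL
c36: I7 RO
c40: I7 EX
c41: I7 WR R5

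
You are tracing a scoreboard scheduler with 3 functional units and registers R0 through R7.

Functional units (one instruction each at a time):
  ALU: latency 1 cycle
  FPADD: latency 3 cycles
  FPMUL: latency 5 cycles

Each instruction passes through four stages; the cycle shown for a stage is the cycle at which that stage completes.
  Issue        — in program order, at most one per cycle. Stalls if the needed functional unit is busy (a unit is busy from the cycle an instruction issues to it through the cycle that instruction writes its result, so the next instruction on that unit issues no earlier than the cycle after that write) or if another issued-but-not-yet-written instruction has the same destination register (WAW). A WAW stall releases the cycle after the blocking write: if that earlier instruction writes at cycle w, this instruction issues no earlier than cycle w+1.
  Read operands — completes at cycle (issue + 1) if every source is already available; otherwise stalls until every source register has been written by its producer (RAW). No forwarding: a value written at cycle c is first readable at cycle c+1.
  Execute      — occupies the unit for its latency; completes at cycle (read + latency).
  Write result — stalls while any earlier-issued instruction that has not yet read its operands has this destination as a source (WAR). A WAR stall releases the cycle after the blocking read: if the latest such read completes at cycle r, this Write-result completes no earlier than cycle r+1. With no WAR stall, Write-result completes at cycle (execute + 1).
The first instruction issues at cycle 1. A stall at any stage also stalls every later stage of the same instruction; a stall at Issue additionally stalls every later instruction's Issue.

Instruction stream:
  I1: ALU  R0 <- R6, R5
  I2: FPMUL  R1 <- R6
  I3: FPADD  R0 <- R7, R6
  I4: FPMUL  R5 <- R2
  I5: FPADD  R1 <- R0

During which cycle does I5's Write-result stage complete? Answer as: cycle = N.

cycle = 16

  I1 | 1 | 2 | 3 | 4
  I2 | 2 | 3 | 8 | 9
  I3 | 5 | 6 | 9 | 10   WAW R0: wait I1 write@4
  I4 | 10 | 11 | 16 | 17   struct: FPMUL busy until I2 writes@9
  I5 | 11 | 12 | 15 | 16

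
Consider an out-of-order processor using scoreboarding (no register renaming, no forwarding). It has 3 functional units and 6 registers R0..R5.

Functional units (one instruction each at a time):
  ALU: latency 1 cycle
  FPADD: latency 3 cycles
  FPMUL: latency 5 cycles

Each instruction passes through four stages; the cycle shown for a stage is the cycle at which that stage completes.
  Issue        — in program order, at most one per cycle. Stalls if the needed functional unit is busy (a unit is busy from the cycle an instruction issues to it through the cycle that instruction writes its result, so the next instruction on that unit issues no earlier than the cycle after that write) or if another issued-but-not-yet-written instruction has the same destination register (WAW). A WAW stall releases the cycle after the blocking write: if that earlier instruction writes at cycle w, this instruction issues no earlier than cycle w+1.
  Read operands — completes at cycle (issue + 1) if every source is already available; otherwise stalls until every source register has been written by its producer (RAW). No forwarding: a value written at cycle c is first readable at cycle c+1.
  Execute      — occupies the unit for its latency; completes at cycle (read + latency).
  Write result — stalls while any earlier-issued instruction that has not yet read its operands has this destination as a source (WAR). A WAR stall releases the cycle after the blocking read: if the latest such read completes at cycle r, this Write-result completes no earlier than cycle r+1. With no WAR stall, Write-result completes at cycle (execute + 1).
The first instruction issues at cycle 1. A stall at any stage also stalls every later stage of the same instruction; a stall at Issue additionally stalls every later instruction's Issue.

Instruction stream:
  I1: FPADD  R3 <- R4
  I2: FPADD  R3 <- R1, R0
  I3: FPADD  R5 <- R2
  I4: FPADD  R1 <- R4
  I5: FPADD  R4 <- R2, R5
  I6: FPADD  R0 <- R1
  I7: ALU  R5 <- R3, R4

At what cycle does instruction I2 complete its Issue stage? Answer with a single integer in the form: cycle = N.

t=1  issue I1 (FPADD)
t=2  I1 read-ops
t=5  I1 finished on FPADD
t=6  I1→R3
t=7  issue I2 (FPADD)
t=8  I2 read-ops
t=11  I2 finished on FPADD
t=12  I2→R3
t=13  issue I3 (FPADD)
t=14  I3 read-ops
t=17  I3 finished on FPADD
t=18  I3→R5
t=19  issue I4 (FPADD)
t=20  I4 read-ops
t=23  I4 finished on FPADD
t=24  I4→R1
t=25  issue I5 (FPADD)
t=26  I5 read-ops
t=29  I5 finished on FPADD
t=30  I5→R4
t=31  issue I6 (FPADD)
t=32  I6 read-ops | issue I7 (ALU)
t=33  I7 read-ops
t=34  I7 finished on ALU
t=35  I6 finished on FPADD | I7→R5
t=36  I6→R0

cycle = 7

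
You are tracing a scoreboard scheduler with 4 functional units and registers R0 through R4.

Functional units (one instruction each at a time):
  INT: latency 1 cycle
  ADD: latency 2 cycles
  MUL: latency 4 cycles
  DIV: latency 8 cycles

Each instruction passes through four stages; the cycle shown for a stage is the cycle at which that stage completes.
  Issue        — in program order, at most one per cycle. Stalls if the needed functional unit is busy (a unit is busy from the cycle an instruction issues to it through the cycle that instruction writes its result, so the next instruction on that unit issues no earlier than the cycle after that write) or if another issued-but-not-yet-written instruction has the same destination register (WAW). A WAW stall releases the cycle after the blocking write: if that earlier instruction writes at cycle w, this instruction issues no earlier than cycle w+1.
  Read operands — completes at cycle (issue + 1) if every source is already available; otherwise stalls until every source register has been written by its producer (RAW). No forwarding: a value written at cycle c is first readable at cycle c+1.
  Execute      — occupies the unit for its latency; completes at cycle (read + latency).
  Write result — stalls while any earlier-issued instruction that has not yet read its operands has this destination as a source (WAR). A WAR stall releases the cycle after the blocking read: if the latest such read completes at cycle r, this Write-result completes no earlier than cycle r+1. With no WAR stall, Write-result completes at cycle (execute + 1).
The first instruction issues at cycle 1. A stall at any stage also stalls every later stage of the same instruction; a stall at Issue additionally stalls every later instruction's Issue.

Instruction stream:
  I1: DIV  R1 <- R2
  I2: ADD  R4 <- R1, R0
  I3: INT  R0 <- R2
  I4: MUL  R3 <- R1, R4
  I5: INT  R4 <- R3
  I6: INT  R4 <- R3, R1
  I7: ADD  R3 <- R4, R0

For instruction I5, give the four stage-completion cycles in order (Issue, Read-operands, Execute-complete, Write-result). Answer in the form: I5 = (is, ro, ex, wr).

I5 = (16, 22, 23, 24)

1) issue 1, read 2, done 10, write 11
2) issue 2, read 12, done 14, write 15  <RAW R1: wait I1 write@11>
3) issue 3, read 4, done 5, write 13  <WAR R0: wait I2 read@12>
4) issue 4, read 16, done 20, write 21  <RAW R4: wait I2 write@15>
5) issue 16, read 22, done 23, write 24  <WAW R4: wait I2 write@15 / RAW R3: wait I4 write@21>
6) issue 25, read 26, done 27, write 28  <struct: INT busy until I5 writes@24>
7) issue 26, read 29, done 31, write 32  <RAW R4: wait I6 write@28>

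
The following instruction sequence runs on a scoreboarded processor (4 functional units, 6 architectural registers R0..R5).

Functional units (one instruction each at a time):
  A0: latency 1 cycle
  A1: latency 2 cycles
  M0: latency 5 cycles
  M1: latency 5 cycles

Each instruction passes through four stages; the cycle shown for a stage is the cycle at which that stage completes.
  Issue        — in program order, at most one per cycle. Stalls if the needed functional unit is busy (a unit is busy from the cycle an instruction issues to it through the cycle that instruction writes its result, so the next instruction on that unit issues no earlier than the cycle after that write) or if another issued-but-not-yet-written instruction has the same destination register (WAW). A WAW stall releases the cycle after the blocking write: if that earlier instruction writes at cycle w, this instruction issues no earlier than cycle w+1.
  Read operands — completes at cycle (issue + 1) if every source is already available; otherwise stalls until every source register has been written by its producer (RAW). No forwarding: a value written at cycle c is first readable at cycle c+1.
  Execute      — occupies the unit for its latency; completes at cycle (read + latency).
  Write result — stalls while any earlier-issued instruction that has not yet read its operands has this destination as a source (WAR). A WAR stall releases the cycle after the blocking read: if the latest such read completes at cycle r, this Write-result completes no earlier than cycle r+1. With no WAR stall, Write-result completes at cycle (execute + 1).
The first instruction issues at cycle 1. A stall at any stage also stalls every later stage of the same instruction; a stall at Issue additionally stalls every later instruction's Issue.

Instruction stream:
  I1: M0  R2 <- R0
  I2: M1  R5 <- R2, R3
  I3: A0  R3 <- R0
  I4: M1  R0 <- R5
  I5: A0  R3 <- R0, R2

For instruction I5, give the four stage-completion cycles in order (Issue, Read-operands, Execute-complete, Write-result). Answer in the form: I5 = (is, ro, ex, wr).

I5 = (17, 24, 25, 26)

I1 -> (1, 2, 7, 8)
I2 -> (2, 9, 14, 15)  // RAW R2: wait I1 write@8
I3 -> (3, 4, 5, 10)  // WAR R3: wait I2 read@9
I4 -> (16, 17, 22, 23)  // struct: M1 busy until I2 writes@15
I5 -> (17, 24, 25, 26)  // RAW R0: wait I4 write@23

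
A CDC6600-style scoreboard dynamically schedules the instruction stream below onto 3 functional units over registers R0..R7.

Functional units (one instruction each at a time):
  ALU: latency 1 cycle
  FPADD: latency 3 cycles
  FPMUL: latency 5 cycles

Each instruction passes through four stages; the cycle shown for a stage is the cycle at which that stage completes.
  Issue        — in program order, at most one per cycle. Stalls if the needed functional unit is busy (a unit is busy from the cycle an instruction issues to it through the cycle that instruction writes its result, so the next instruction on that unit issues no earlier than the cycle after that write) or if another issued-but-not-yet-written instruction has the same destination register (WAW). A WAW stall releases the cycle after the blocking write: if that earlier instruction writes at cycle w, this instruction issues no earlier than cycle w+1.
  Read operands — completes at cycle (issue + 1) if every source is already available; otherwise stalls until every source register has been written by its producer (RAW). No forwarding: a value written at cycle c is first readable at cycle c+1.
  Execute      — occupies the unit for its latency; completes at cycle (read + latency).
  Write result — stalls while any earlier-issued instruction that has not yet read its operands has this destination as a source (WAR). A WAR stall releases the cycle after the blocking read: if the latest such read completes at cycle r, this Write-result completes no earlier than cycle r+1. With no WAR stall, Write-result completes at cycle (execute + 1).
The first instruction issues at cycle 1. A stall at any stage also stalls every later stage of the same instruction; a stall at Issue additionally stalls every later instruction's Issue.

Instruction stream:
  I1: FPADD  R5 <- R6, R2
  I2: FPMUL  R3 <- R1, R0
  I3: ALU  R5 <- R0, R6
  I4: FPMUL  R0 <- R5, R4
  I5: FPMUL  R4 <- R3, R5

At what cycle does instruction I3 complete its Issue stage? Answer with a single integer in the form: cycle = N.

cycle = 7

cycle 1: I1 dispatched to FPADD
cycle 2: I1 operands ready · I2 dispatched to FPMUL
cycle 3: I2 operands ready
cycle 5: I1 complete
cycle 6: R5←I1
cycle 7: I3 dispatched to ALU
cycle 8: I2 complete · I3 operands ready
cycle 9: R3←I2 · I3 complete
cycle 10: R5←I3 · I4 dispatched to FPMUL
cycle 11: I4 operands ready
cycle 16: I4 complete
cycle 17: R0←I4
cycle 18: I5 dispatched to FPMUL
cycle 19: I5 operands ready
cycle 24: I5 complete
cycle 25: R4←I5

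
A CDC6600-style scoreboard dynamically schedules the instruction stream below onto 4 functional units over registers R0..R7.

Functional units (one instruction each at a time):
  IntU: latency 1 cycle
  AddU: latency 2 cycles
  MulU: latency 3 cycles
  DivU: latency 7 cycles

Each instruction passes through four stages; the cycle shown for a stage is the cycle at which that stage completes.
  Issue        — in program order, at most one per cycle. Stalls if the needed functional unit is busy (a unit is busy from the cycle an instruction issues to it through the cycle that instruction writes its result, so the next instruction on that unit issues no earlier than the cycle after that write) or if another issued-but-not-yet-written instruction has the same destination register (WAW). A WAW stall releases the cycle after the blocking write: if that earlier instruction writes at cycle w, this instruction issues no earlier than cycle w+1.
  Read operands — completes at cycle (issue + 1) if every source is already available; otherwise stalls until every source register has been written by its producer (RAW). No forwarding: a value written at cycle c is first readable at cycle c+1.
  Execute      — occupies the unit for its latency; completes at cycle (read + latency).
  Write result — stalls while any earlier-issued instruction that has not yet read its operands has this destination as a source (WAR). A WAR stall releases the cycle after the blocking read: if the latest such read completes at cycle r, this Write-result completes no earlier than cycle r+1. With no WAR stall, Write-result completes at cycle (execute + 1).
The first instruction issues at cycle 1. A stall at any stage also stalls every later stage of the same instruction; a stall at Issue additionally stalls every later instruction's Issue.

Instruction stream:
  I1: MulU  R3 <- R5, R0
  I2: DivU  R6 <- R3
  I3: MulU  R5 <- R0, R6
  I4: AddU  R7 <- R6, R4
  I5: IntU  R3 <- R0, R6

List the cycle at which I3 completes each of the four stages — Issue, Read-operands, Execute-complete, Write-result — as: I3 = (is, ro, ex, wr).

  I1 | 1 | 2 | 5 | 6
  I2 | 2 | 7 | 14 | 15   RAW R3: wait I1 write@6
  I3 | 7 | 16 | 19 | 20   struct: MulU busy until I1 writes@6 · RAW R6: wait I2 write@15
  I4 | 8 | 16 | 18 | 19   RAW R6: wait I2 write@15
  I5 | 9 | 16 | 17 | 18   RAW R6: wait I2 write@15

I3 = (7, 16, 19, 20)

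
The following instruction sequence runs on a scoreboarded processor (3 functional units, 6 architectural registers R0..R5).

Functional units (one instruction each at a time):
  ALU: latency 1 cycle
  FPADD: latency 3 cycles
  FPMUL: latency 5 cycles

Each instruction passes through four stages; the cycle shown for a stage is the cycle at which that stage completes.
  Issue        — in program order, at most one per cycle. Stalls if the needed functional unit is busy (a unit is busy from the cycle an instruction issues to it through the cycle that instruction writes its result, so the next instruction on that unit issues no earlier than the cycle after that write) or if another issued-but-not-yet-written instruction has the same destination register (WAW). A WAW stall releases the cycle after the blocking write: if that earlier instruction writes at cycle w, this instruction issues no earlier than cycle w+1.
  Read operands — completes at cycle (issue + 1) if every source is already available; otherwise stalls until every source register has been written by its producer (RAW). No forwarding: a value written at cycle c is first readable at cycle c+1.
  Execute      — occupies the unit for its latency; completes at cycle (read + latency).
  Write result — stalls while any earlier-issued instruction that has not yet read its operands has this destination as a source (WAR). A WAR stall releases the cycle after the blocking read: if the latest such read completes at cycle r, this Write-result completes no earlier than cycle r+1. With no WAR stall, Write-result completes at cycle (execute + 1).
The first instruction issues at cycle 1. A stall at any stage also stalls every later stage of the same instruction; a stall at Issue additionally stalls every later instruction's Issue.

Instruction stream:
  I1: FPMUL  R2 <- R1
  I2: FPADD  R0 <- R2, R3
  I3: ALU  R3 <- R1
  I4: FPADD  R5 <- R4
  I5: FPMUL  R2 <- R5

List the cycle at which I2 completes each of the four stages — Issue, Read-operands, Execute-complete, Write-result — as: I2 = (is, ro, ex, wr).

I2 = (2, 9, 12, 13)

c1: I1 issues→FPMUL
c2: I1 reads · I2 issues→FPADD
c3: I3 issues→ALU
c4: I3 reads
c5: I3 exec-done
c7: I1 exec-done
c8: I1 writes R2
c9: I2 reads
c10: I3 writes R3
c12: I2 exec-done
c13: I2 writes R0
c14: I4 issues→FPADD
c15: I4 reads · I5 issues→FPMUL
c18: I4 exec-done
c19: I4 writes R5
c20: I5 reads
c25: I5 exec-done
c26: I5 writes R2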